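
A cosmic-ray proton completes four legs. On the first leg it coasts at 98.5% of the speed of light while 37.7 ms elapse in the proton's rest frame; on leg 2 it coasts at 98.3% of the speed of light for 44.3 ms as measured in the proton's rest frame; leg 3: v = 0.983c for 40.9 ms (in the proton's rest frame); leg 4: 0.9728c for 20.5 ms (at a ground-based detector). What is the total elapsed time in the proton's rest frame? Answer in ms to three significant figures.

τ = 128 ms

Leg 1: 37.7 ms is already measured in the proton's rest frame.
Leg 2: 44.3 ms is already measured in the proton's rest frame.
Leg 3: 40.9 ms is already measured in the proton's rest frame.
Leg 4: γ = 1/√(1 − 0.9728²) = 1/√0.05366 = 4.317; τ_4 = 20.5/4.317 = 4.749 ms.
Total: 37.70 + 44.30 + 40.90 + 4.749 ms.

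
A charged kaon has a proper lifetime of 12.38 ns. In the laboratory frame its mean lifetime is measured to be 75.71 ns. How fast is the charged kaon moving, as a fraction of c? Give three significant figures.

γ = Δt/τ₀ = 75.71/12.38 = 6.116
β = √(1 − 1/γ²) = √(1 − 0.02674) = √0.9733

v = 0.987c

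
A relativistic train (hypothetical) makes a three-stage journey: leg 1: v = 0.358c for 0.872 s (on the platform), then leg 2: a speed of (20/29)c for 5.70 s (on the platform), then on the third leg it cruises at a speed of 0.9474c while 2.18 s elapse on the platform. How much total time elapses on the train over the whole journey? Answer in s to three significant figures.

Leg 1: γ = 1/√(1 − 0.358²) = 1/√0.8718 = 1.071; τ_1 = 0.872/1.071 = 0.8142 s.
Leg 2: γ = 1/√(1 − (20/29)²) = 29/21 ≈ 1.381; τ_2 = 5.70/1.381 = 4.128 s.
Leg 3: γ = 1/√(1 − 0.9474²) = 1/√0.1024 = 3.124; τ_3 = 2.18/3.124 = 0.6977 s.
Total: 0.8142 + 4.128 + 0.6977 s.

τ = 5.64 s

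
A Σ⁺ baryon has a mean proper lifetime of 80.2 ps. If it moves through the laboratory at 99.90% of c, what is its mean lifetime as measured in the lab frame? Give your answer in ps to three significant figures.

β = 0.9990; γ = 1/√(1 − 0.9990²) = 1/√0.001999 = 22.37
The rest-frame lifetime is the proper time; the lab measures the dilated interval Δt = γτ₀ = 22.37 × 80.2 ps.

Δt = 1790 ps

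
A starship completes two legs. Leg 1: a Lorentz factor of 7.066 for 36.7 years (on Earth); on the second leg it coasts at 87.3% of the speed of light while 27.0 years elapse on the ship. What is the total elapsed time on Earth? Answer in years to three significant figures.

Δt = 92.1 years

Leg 1: 36.7 years is already measured on Earth.
Leg 2: β = 0.873; γ = 1/√(1 − 0.873²) = 1/√0.2379 = 2.050; Δt_2 = 2.050 × 27.0 = 55.36 years.
Total: 36.70 + 55.36 years.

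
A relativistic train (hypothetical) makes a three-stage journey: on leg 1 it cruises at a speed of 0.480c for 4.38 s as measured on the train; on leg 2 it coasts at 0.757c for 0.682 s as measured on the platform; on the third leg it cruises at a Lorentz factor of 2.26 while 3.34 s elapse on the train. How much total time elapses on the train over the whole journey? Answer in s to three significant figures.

τ = 8.17 s

Leg 1: 4.38 s is already measured on the train.
Leg 2: γ = 1/√(1 − 0.757²) = 1/√0.4270 = 1.530; τ_2 = 0.682/1.530 = 0.4456 s.
Leg 3: 3.34 s is already measured on the train.
Total: 4.380 + 0.4456 + 3.340 s.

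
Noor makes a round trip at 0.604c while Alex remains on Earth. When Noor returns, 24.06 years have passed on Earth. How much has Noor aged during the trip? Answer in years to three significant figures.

γ = 1/√(1 − 0.604²) = 1/√0.6352 = 1.255
Noor's clock measures proper time along the trip: τ = Δt/γ = 24.06/1.255 years.

τ = 19.2 years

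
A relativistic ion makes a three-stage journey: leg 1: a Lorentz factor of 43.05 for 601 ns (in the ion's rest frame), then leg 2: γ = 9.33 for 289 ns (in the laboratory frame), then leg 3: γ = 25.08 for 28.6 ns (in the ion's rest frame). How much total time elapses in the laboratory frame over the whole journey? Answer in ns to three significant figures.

Δt = 2.69×10⁴ ns

Leg 1: γ = 43.05; Δt_1 = 43.05 × 601 = 2.587×10⁴ ns.
Leg 2: 289 ns is already measured in the laboratory frame.
Leg 3: γ = 25.08; Δt_3 = 25.08 × 28.6 = 717.3 ns.
Total: 2.587×10⁴ + 289.0 + 717.3 ns.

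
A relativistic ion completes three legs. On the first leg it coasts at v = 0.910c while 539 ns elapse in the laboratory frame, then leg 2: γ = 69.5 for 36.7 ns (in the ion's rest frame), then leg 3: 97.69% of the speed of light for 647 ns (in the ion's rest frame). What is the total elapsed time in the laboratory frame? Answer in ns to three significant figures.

Δt = 6120 ns

Leg 1: 539 ns is already measured in the laboratory frame.
Leg 2: γ = 69.5; Δt_2 = 69.50 × 36.7 = 2551 ns.
Leg 3: β = 0.9769; γ = 1/√(1 − 0.9769²) = 1/√0.04567 = 4.680; Δt_3 = 4.680 × 647 = 3028 ns.
Total: 539.0 + 2551 + 3028 ns.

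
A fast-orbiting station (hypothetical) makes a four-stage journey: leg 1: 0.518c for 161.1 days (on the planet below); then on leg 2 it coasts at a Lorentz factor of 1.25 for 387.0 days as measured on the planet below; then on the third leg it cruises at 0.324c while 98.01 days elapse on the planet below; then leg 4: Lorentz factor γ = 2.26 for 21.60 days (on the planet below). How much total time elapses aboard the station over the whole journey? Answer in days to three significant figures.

τ = 550 days

Leg 1: γ = 1/√(1 − 0.518²) = 1/√0.7317 = 1.169; τ_1 = 161.1/1.169 = 137.8 days.
Leg 2: γ = 1.25; τ_2 = 387.0/1.250 = 309.6 days.
Leg 3: γ = 1/√(1 − 0.324²) = 1/√0.8950 = 1.057; τ_3 = 98.01/1.057 = 92.72 days.
Leg 4: γ = 2.26; τ_4 = 21.60/2.260 = 9.558 days.
Total: 137.8 + 309.6 + 92.72 + 9.558 days.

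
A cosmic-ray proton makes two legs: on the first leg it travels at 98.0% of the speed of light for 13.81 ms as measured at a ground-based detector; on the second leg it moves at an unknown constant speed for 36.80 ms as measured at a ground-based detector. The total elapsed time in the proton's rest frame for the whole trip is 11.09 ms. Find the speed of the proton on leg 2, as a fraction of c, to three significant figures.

β = 0.974

Leg 1: β = 0.980; γ = 1/√(1 − 0.980²) = 1/√0.03960 = 5.025; τ_1 = 13.81/5.025 = 2.748 ms.
Leg 2: speed unknown; τ_2 = 36.80/γ_2.
Total proper time: 2.748 + τ_2 = 11.09, so τ_2 = 11.09 − 2.748 = 8.342 ms.
γ_2 = 36.80/8.342 = 4.411; β = √(1 − 1/γ²) = √0.9486.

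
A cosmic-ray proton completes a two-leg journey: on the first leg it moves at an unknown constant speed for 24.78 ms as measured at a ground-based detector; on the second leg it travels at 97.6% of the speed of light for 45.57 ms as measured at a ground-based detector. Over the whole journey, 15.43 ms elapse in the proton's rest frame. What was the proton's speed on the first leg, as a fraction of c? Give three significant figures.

β = 0.975

Leg 1: speed unknown; τ_1 = 24.78/γ_1.
Leg 2: β = 0.976; γ = 1/√(1 − 0.976²) = 1/√0.04742 = 4.592; τ_2 = 45.57/4.592 = 9.924 ms.
Total proper time: τ_1 + 9.924 = 15.43, so τ_1 = 15.43 − 9.924 = 5.506 ms.
γ_1 = 24.78/5.506 = 4.500; β = √(1 − 1/γ²) = √0.9506.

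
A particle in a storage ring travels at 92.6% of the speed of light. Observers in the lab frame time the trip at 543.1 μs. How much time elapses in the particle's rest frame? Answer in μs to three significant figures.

β = 0.926; γ = 1/√(1 − 0.926²) = 1/√0.1425 = 2.649
The interval measured in the lab frame is the dilated one; the clock in the particle's rest frame measures the proper time τ = Δt/γ = 543.1/2.649 μs.

τ = 205 μs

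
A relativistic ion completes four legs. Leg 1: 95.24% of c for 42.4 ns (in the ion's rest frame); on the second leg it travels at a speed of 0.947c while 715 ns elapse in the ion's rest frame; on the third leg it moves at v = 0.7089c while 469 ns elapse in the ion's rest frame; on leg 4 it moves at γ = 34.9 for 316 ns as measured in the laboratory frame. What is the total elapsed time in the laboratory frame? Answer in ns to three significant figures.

Leg 1: β = 0.9524; γ = 1/√(1 − 0.9524²) = 1/√0.09293 = 3.280; Δt_1 = 3.280 × 42.4 = 139.1 ns.
Leg 2: γ = 1/√(1 − 0.947²) = 1/√0.1032 = 3.113; Δt_2 = 3.113 × 715 = 2226 ns.
Leg 3: γ = 1/√(1 − 0.7089²) = 1/√0.4975 = 1.418; Δt_3 = 1.418 × 469 = 665.0 ns.
Leg 4: 316 ns is already measured in the laboratory frame.
Total: 139.1 + 2226 + 665.0 + 316.0 ns.

Δt = 3350 ns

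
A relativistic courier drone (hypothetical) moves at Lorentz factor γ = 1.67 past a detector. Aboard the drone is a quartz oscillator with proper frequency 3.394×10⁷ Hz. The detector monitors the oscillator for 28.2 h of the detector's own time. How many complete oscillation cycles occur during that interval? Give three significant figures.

γ = 1.67
During 28.2 h of lab time, the oscillator's proper time advances by τ = Δt/γ = 28.2/1.670 = 16.89 h = 6.079×10⁴ s.
N = f × τ = 3.394×10⁷ × 6.079×10⁴ = 2.063×10¹².

N = 2.06×10¹²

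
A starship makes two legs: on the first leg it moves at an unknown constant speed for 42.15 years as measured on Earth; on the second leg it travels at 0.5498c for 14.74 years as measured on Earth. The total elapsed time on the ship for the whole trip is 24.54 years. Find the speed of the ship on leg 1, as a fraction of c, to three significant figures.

β = 0.957

Leg 1: speed unknown; τ_1 = 42.15/γ_1.
Leg 2: γ = 1/√(1 − 0.5498²) = 1/√0.6977 = 1.197; τ_2 = 14.74/1.197 = 12.31 years.
Total proper time: τ_1 + 12.31 = 24.54, so τ_1 = 24.54 − 12.31 = 12.23 years.
γ_1 = 42.15/12.23 = 3.447; β = √(1 − 1/γ²) = √0.9158.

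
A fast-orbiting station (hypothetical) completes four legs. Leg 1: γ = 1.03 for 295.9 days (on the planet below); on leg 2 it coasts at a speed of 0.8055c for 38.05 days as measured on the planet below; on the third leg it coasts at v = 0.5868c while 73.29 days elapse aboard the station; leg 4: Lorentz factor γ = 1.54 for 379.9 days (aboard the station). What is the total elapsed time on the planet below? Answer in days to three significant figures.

Δt = 1010 days

Leg 1: 295.9 days is already measured on the planet below.
Leg 2: 38.05 days is already measured on the planet below.
Leg 3: γ = 1/√(1 − 0.5868²) = 1/√0.6557 = 1.235; Δt_3 = 1.235 × 73.29 = 90.51 days.
Leg 4: γ = 1.54; Δt_4 = 1.540 × 379.9 = 585.0 days.
Total: 295.9 + 38.05 + 90.51 + 585.0 days.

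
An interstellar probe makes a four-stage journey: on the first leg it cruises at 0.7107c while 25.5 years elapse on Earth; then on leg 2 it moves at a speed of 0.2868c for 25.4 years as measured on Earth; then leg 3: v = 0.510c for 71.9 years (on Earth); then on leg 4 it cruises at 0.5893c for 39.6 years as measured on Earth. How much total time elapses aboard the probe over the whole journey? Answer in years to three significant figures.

τ = 136 years

Leg 1: γ = 1/√(1 − 0.7107²) = 1/√0.4949 = 1.421; τ_1 = 25.5/1.421 = 17.94 years.
Leg 2: γ = 1/√(1 − 0.2868²) = 1/√0.9177 = 1.044; τ_2 = 25.4/1.044 = 24.33 years.
Leg 3: γ = 1/√(1 − 0.510²) = 1/√0.7399 = 1.163; τ_3 = 71.9/1.163 = 61.85 years.
Leg 4: γ = 1/√(1 − 0.5893²) = 1/√0.6527 = 1.238; τ_4 = 39.6/1.238 = 31.99 years.
Total: 17.94 + 24.33 + 61.85 + 31.99 years.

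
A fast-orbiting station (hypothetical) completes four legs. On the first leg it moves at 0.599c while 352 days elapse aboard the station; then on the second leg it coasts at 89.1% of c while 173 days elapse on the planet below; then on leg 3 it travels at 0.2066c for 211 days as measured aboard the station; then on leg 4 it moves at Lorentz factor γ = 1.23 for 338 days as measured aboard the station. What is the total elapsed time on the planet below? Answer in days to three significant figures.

Δt = 1240 days

Leg 1: γ = 1/√(1 − 0.599²) = 1/√0.6412 = 1.249; Δt_1 = 1.249 × 352 = 439.6 days.
Leg 2: 173 days is already measured on the planet below.
Leg 3: γ = 1/√(1 − 0.2066²) = 1/√0.9573 = 1.022; Δt_3 = 1.022 × 211 = 215.7 days.
Leg 4: γ = 1.23; Δt_4 = 1.230 × 338 = 415.7 days.
Total: 439.6 + 173.0 + 215.7 + 415.7 days.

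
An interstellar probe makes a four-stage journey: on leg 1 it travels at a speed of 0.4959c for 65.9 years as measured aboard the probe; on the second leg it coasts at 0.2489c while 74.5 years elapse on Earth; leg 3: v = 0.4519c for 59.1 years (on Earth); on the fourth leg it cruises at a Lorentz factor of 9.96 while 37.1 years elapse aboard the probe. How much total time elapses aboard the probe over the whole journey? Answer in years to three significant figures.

Leg 1: 65.9 years is already measured aboard the probe.
Leg 2: γ = 1/√(1 − 0.2489²) = 1/√0.9380 = 1.032; τ_2 = 74.5/1.032 = 72.16 years.
Leg 3: γ = 1/√(1 − 0.4519²) = 1/√0.7958 = 1.121; τ_3 = 59.1/1.121 = 52.72 years.
Leg 4: 37.1 years is already measured aboard the probe.
Total: 65.90 + 72.16 + 52.72 + 37.10 years.

τ = 228 years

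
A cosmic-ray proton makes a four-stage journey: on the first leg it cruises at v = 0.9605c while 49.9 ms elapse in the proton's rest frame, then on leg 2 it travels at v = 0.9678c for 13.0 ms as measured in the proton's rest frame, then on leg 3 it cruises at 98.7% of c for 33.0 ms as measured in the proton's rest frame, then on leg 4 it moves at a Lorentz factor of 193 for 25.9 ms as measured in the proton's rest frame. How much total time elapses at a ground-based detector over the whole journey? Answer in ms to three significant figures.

Leg 1: γ = 1/√(1 − 0.9605²) = 1/√0.07744 = 3.594; Δt_1 = 3.594 × 49.9 = 179.3 ms.
Leg 2: γ = 1/√(1 − 0.9678²) = 1/√0.06336 = 3.973; Δt_2 = 3.973 × 13.0 = 51.64 ms.
Leg 3: β = 0.987; γ = 1/√(1 − 0.987²) = 1/√0.02583 = 6.222; Δt_3 = 6.222 × 33.0 = 205.3 ms.
Leg 4: γ = 193; Δt_4 = 193.0 × 25.9 = 4999 ms.
Total: 179.3 + 51.64 + 205.3 + 4999 ms.

Δt = 5430 ms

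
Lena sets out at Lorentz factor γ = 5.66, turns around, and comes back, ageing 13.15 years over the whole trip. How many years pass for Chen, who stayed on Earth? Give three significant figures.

γ = 5.66
Earth-frame duration is the dilated interval: Δt = γτ = 5.660 × 13.15 years.

Δt = 74.4 years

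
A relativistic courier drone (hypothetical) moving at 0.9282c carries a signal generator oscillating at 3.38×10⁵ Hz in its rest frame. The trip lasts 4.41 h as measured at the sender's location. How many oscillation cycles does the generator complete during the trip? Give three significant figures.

γ = 1/√(1 − 0.9282²) = 1/√0.1384 = 2.688
The oscillator's own cycle count is N = f × τ where τ is the proper time aboard the drone. τ = Δt/γ = 4.41/2.688 = 1.641 h = 5.907×10³ s.
N = 3.38×10⁵ × 5.907×10³ = 1.997×10⁹.

N = 2.00×10⁹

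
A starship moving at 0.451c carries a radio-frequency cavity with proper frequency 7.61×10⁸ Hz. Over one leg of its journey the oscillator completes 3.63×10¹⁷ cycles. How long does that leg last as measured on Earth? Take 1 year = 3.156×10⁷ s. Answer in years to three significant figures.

Δt = 16.9 years

γ = 1/√(1 − 0.451²) = 1/√0.7966 = 1.120
Proper time for N cycles: τ = N/f = 3.63×10¹⁷/(7.61×10⁸) = 4.770×10⁸ s = 15.11 years.
Lab-frame duration Δt = γτ = 1.120 × 15.11 = 16.93 years.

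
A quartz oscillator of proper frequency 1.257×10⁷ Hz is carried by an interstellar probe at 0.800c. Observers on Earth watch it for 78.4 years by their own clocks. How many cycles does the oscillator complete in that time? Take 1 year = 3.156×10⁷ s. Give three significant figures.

N = 1.87×10¹⁶

γ = 1/√(1 − 0.800²) = 5/3 ≈ 1.667
During 78.4 years of lab time, the oscillator's proper time advances by τ = Δt/γ = 78.4/1.667 = 47.04 years = 1.485×10⁹ s.
N = f × τ = 1.257×10⁷ × 1.485×10⁹ = 1.866×10¹⁶.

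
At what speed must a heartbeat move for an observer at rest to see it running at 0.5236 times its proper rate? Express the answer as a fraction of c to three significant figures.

β = 0.852

Rate ratio = 1/γ, so γ = 1/0.5236 = 1.910.
β = √(1 − 1/γ²) = √(1 − 0.5236²) = √0.7258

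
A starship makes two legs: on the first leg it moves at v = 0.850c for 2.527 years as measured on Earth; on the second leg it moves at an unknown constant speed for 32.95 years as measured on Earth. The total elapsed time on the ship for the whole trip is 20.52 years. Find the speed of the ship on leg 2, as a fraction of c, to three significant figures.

β = 0.813

Leg 1: γ = 1/√(1 − 0.850²) = 1/√0.2775 = 1.898; τ_1 = 2.527/1.898 = 1.331 years.
Leg 2: speed unknown; τ_2 = 32.95/γ_2.
Total proper time: 1.331 + τ_2 = 20.52, so τ_2 = 20.52 − 1.331 = 19.19 years.
γ_2 = 32.95/19.19 = 1.717; β = √(1 − 1/γ²) = √0.6609.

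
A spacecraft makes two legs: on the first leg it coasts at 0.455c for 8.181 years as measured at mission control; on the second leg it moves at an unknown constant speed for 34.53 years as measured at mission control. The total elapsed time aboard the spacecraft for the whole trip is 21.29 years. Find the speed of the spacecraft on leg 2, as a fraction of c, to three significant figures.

β = 0.914

Leg 1: γ = 1/√(1 − 0.455²) = 1/√0.7930 = 1.123; τ_1 = 8.181/1.123 = 7.285 years.
Leg 2: speed unknown; τ_2 = 34.53/γ_2.
Total proper time: 7.285 + τ_2 = 21.29, so τ_2 = 21.29 − 7.285 = 14.00 years.
γ_2 = 34.53/14.00 = 2.466; β = √(1 − 1/γ²) = √0.8355.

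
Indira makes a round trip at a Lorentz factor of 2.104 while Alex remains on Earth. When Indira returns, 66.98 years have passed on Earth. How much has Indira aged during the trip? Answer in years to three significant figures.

γ = 2.104
Indira's clock measures proper time along the trip: τ = Δt/γ = 66.98/2.104 years.

τ = 31.8 years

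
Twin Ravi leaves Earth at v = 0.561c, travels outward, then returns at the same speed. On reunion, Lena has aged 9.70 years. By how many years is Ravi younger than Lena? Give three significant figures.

γ = 1/√(1 − 0.561²) = 1/√0.6853 = 1.208
Ravi's elapsed proper time: τ = 9.70/1.208 = 8.030 years.
Age gap = Δt − τ = 9.70 − 8.030 years.

Δt − τ = 1.67 years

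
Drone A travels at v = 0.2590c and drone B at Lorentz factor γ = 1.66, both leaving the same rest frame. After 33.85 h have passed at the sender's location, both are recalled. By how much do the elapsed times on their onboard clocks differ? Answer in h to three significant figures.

A: γ = 1/√(1 − 0.2590²) = 1/√0.9329 = 1.035; τ_A = 33.85/1.035 = 32.69 h.
B: γ = 1.66; τ_B = 33.85/1.660 = 20.39 h.

|τ_A − τ_B| = 12.3 h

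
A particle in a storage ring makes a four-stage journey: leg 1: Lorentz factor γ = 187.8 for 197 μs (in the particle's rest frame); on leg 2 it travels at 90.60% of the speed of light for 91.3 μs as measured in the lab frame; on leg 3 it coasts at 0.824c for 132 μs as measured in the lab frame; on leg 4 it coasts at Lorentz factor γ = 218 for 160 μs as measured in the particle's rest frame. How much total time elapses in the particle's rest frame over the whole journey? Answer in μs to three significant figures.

τ = 470 μs

Leg 1: 197 μs is already measured in the particle's rest frame.
Leg 2: β = 0.9060; γ = 1/√(1 − 0.9060²) = 1/√0.1792 = 2.363; τ_2 = 91.3/2.363 = 38.65 μs.
Leg 3: γ = 1/√(1 − 0.824²) = 1/√0.3210 = 1.765; τ_3 = 132/1.765 = 74.79 μs.
Leg 4: 160 μs is already measured in the particle's rest frame.
Total: 197.0 + 38.65 + 74.79 + 160.0 μs.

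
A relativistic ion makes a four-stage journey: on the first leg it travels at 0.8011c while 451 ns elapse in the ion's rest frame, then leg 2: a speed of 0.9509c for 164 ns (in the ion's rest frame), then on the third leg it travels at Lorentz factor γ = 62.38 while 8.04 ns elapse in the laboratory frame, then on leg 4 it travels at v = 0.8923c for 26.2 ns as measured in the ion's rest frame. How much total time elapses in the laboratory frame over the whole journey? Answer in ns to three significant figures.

Δt = 1350 ns

Leg 1: γ = 1/√(1 − 0.8011²) = 1/√0.3582 = 1.671; Δt_1 = 1.671 × 451 = 753.5 ns.
Leg 2: γ = 1/√(1 − 0.9509²) = 1/√0.09579 = 3.231; Δt_2 = 3.231 × 164 = 529.9 ns.
Leg 3: 8.04 ns is already measured in the laboratory frame.
Leg 4: γ = 1/√(1 − 0.8923²) = 1/√0.2038 = 2.215; Δt_4 = 2.215 × 26.2 = 58.04 ns.
Total: 753.5 + 529.9 + 8.040 + 58.04 ns.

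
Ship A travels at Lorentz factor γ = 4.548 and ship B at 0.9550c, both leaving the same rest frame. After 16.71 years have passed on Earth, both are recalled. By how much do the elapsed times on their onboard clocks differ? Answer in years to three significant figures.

A: γ = 4.548; τ_A = 16.71/4.548 = 3.674 years.
B: γ = 1/√(1 − 0.9550²) = 1/√0.08798 = 3.371; τ_B = 16.71/3.371 = 4.956 years.

|τ_A − τ_B| = 1.28 years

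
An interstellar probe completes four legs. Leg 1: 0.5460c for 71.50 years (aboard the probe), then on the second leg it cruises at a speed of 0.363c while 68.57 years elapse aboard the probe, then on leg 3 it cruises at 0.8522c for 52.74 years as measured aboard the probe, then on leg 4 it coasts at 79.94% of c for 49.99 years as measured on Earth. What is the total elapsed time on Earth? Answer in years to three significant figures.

Δt = 310 years

Leg 1: γ = 1/√(1 − 0.5460²) = 1/√0.7019 = 1.194; Δt_1 = 1.194 × 71.50 = 85.34 years.
Leg 2: γ = 1/√(1 − 0.363²) = 1/√0.8682 = 1.073; Δt_2 = 1.073 × 68.57 = 73.59 years.
Leg 3: γ = 1/√(1 − 0.8522²) = 1/√0.2738 = 1.911; Δt_3 = 1.911 × 52.74 = 100.8 years.
Leg 4: 49.99 years is already measured on Earth.
Total: 85.34 + 73.59 + 100.8 + 49.99 years.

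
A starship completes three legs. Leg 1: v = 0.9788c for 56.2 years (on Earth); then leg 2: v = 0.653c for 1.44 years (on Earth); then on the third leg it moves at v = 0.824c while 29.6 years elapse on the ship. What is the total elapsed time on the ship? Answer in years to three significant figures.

τ = 42.2 years

Leg 1: γ = 1/√(1 − 0.9788²) = 1/√0.04195 = 4.882; τ_1 = 56.2/4.882 = 11.51 years.
Leg 2: γ = 1/√(1 − 0.653²) = 1/√0.5736 = 1.320; τ_2 = 1.44/1.320 = 1.091 years.
Leg 3: 29.6 years is already measured on the ship.
Total: 11.51 + 1.091 + 29.60 years.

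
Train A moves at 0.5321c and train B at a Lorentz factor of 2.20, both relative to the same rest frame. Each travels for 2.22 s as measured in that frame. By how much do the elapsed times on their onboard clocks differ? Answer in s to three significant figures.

A: γ = 1/√(1 − 0.5321²) = 1/√0.7169 = 1.181; τ_A = 2.22/1.181 = 1.880 s.
B: γ = 2.20; τ_B = 2.22/2.200 = 1.009 s.

|τ_A − τ_B| = 0.871 s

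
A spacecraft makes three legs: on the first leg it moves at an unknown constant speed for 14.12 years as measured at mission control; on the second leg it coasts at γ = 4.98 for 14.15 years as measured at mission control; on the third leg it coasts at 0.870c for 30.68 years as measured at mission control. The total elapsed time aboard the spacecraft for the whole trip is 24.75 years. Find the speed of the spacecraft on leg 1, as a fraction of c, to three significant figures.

Leg 1: speed unknown; τ_1 = 14.12/γ_1.
Leg 2: γ = 4.98; τ_2 = 14.15/4.980 = 2.841 years.
Leg 3: γ = 1/√(1 − 0.870²) = 1/√0.2431 = 2.028; τ_3 = 30.68/2.028 = 15.13 years.
Total proper time: τ_1 + 2.841 + 15.13 = 24.75, so τ_1 = 24.75 − 17.97 = 6.782 years.
γ_1 = 14.12/6.782 = 2.082; β = √(1 − 1/γ²) = √0.7693.

β = 0.877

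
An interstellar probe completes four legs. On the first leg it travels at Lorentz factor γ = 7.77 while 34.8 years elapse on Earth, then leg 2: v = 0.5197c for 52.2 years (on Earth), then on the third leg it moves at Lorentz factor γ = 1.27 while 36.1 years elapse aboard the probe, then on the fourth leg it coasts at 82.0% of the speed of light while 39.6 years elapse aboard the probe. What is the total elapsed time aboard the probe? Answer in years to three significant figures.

τ = 125 years

Leg 1: γ = 7.77; τ_1 = 34.8/7.770 = 4.479 years.
Leg 2: γ = 1/√(1 − 0.5197²) = 1/√0.7299 = 1.170; τ_2 = 52.2/1.170 = 44.60 years.
Leg 3: 36.1 years is already measured aboard the probe.
Leg 4: 39.6 years is already measured aboard the probe.
Total: 4.479 + 44.60 + 36.10 + 39.60 years.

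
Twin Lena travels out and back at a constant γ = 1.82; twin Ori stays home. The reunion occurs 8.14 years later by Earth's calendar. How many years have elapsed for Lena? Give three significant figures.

τ = 4.47 years

γ = 1.82
Lena's clock measures proper time along the trip: τ = Δt/γ = 8.14/1.820 years.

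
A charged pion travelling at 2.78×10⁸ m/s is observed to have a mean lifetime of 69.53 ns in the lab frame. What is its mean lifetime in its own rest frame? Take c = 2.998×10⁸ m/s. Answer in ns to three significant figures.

β = 2.78×10⁸/2.998×10⁸ = 0.9273; γ = 1/√(1 − 0.9273²) = 2.671
The lab-frame lifetime is the dilated interval; the proper lifetime is τ₀ = Δt/γ = 69.53/2.671 ns.

τ₀ = 26.0 ns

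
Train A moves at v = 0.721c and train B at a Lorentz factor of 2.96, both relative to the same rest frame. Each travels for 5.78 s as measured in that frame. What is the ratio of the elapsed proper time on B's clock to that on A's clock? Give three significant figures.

A: γ = 1/√(1 − 0.721²) = 1/√0.4802 = 1.443. B: γ = 2.96.
τ_A/τ_B = γ_B/γ_A = 2.960/1.443 = 2.051, so τ_B/τ_A = 0.4875.

τ_B/τ_A = 0.488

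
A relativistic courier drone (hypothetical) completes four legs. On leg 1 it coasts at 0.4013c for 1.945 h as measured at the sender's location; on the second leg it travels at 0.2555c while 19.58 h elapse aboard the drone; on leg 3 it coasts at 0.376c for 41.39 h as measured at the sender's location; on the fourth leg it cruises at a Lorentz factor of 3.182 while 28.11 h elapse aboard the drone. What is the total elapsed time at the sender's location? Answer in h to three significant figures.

Leg 1: 1.945 h is already measured at the sender's location.
Leg 2: γ = 1/√(1 − 0.2555²) = 1/√0.9347 = 1.034; Δt_2 = 1.034 × 19.58 = 20.25 h.
Leg 3: 41.39 h is already measured at the sender's location.
Leg 4: γ = 3.182; Δt_4 = 3.182 × 28.11 = 89.45 h.
Total: 1.945 + 20.25 + 41.39 + 89.45 h.

Δt = 153 h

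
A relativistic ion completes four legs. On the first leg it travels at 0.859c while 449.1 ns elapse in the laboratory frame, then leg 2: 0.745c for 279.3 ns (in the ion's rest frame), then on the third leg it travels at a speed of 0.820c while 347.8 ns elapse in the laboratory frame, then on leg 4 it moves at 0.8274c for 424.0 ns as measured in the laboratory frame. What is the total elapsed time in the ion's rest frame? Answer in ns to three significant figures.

Leg 1: γ = 1/√(1 − 0.859²) = 1/√0.2621 = 1.953; τ_1 = 449.1/1.953 = 229.9 ns.
Leg 2: 279.3 ns is already measured in the ion's rest frame.
Leg 3: γ = 1/√(1 − 0.820²) = 1/√0.3276 = 1.747; τ_3 = 347.8/1.747 = 199.1 ns.
Leg 4: γ = 1/√(1 − 0.8274²) = 1/√0.3154 = 1.781; τ_4 = 424.0/1.781 = 238.1 ns.
Total: 229.9 + 279.3 + 199.1 + 238.1 ns.

τ = 946 ns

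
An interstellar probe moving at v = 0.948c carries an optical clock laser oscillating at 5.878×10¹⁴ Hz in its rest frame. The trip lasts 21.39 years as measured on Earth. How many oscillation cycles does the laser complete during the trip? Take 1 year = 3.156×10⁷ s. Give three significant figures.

N = 1.26×10²³

γ = 1/√(1 − 0.948²) = 1/√0.1013 = 3.142
The oscillator's own cycle count is N = f × τ where τ is the proper time aboard the probe. τ = Δt/γ = 21.39/3.142 = 6.808 years = 2.149×10⁸ s.
N = 5.878×10¹⁴ × 2.149×10⁸ = 1.263×10²³.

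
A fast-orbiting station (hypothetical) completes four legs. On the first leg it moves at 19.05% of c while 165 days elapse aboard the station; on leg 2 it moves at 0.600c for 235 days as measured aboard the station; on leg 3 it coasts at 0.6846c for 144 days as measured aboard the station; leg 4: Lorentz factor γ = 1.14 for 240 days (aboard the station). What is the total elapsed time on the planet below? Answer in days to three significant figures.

Δt = 933 days

Leg 1: β = 0.1905; γ = 1/√(1 − 0.1905²) = 1/√0.9637 = 1.019; Δt_1 = 1.019 × 165 = 168.1 days.
Leg 2: γ = 1/√(1 − 0.600²) = 5/4 = 1.250; Δt_2 = 1.250 × 235 = 293.8 days.
Leg 3: γ = 1/√(1 − 0.6846²) = 1/√0.5313 = 1.372; Δt_3 = 1.372 × 144 = 197.6 days.
Leg 4: γ = 1.14; Δt_4 = 1.140 × 240 = 273.6 days.
Total: 168.1 + 293.8 + 197.6 + 273.6 days.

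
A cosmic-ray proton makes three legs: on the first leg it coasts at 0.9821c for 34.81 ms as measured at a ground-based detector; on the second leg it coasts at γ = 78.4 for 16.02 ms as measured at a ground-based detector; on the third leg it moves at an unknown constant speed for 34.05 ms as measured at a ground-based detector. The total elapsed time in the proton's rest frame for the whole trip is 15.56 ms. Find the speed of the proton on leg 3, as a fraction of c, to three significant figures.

Leg 1: γ = 1/√(1 − 0.9821²) = 1/√0.03548 = 5.309; τ_1 = 34.81/5.309 = 6.557 ms.
Leg 2: γ = 78.4; τ_2 = 16.02/78.40 = 0.2043 ms.
Leg 3: speed unknown; τ_3 = 34.05/γ_3.
Total proper time: 6.557 + 0.2043 + τ_3 = 15.56, so τ_3 = 15.56 − 6.761 = 8.799 ms.
γ_3 = 34.05/8.799 = 3.870; β = √(1 − 1/γ²) = √0.9332.

β = 0.966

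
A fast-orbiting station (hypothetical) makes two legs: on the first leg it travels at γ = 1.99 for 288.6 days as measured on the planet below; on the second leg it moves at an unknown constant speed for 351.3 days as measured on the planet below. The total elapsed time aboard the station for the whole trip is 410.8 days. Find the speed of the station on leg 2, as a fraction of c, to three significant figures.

β = 0.654

Leg 1: γ = 1.99; τ_1 = 288.6/1.990 = 145.0 days.
Leg 2: speed unknown; τ_2 = 351.3/γ_2.
Total proper time: 145.0 + τ_2 = 410.8, so τ_2 = 410.8 − 145.0 = 265.8 days.
γ_2 = 351.3/265.8 = 1.322; β = √(1 − 1/γ²) = √0.4276.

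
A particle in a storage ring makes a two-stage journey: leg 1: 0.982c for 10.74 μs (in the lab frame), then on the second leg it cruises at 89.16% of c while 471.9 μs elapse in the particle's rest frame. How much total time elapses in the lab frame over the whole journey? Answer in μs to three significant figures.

Leg 1: 10.74 μs is already measured in the lab frame.
Leg 2: β = 0.8916; γ = 1/√(1 − 0.8916²) = 1/√0.2050 = 2.208; Δt_2 = 2.208 × 471.9 = 1042 μs.
Total: 10.74 + 1042 μs.

Δt = 1050 μs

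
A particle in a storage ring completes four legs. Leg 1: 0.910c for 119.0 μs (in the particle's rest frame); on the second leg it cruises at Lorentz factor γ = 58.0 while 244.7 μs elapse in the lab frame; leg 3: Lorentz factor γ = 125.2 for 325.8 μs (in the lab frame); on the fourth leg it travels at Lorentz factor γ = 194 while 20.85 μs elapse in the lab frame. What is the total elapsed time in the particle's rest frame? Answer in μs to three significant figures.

Leg 1: 119.0 μs is already measured in the particle's rest frame.
Leg 2: γ = 58.0; τ_2 = 244.7/58.00 = 4.219 μs.
Leg 3: γ = 125.2; τ_3 = 325.8/125.2 = 2.602 μs.
Leg 4: γ = 194; τ_4 = 20.85/194.0 = 0.1075 μs.
Total: 119.0 + 4.219 + 2.602 + 0.1075 μs.

τ = 126 μs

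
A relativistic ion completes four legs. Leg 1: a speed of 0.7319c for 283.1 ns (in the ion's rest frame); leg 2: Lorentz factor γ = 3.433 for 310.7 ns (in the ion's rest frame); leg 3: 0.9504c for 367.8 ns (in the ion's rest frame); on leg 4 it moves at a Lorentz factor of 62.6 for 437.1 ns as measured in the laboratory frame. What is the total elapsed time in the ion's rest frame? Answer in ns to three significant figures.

Leg 1: 283.1 ns is already measured in the ion's rest frame.
Leg 2: 310.7 ns is already measured in the ion's rest frame.
Leg 3: 367.8 ns is already measured in the ion's rest frame.
Leg 4: γ = 62.6; τ_4 = 437.1/62.60 = 6.982 ns.
Total: 283.1 + 310.7 + 367.8 + 6.982 ns.

τ = 969 ns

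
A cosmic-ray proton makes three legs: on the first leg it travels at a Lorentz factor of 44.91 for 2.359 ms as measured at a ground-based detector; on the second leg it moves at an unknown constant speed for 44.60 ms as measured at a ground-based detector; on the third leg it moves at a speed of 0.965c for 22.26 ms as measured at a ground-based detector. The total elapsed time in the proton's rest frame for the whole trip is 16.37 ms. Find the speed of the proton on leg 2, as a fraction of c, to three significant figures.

Leg 1: γ = 44.91; τ_1 = 2.359/44.91 = 0.05253 ms.
Leg 2: speed unknown; τ_2 = 44.60/γ_2.
Leg 3: γ = 1/√(1 − 0.965²) = 1/√0.06878 = 3.813; τ_3 = 22.26/3.813 = 5.838 ms.
Total proper time: 0.05253 + τ_2 + 5.838 = 16.37, so τ_2 = 16.37 − 5.890 = 10.48 ms.
γ_2 = 44.60/10.48 = 4.256; β = √(1 − 1/γ²) = √0.9448.

β = 0.972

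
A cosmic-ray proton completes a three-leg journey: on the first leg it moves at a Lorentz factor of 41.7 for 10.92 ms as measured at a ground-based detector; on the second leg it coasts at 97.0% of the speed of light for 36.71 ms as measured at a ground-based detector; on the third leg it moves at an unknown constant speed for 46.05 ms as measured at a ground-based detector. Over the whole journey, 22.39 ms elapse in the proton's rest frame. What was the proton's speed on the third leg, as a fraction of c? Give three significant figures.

Leg 1: γ = 41.7; τ_1 = 10.92/41.70 = 0.2619 ms.
Leg 2: β = 0.970; γ = 1/√(1 − 0.970²) = 1/√0.05910 = 4.113; τ_2 = 36.71/4.113 = 8.924 ms.
Leg 3: speed unknown; τ_3 = 46.05/γ_3.
Total proper time: 0.2619 + 8.924 + τ_3 = 22.39, so τ_3 = 22.39 − 9.186 = 13.20 ms.
γ_3 = 46.05/13.20 = 3.488; β = √(1 − 1/γ²) = √0.9178.

β = 0.958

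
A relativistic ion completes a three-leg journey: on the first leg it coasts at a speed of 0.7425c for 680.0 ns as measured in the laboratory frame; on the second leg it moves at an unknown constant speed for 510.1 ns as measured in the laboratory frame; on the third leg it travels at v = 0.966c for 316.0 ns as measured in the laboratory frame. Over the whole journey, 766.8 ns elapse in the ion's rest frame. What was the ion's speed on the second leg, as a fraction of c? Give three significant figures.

β = 0.893

Leg 1: γ = 1/√(1 − 0.7425²) = 1/√0.4487 = 1.493; τ_1 = 680.0/1.493 = 455.5 ns.
Leg 2: speed unknown; τ_2 = 510.1/γ_2.
Leg 3: γ = 1/√(1 − 0.966²) = 1/√0.06684 = 3.868; τ_3 = 316.0/3.868 = 81.70 ns.
Total proper time: 455.5 + τ_2 + 81.70 = 766.8, so τ_2 = 766.8 − 537.2 = 229.6 ns.
γ_2 = 510.1/229.6 = 2.222; β = √(1 − 1/γ²) = √0.7974.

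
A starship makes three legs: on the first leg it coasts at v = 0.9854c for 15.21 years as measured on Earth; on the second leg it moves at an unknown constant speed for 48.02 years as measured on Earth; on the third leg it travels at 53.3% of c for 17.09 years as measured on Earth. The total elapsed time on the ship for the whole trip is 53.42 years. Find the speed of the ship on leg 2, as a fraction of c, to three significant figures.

β = 0.653

Leg 1: γ = 1/√(1 − 0.9854²) = 1/√0.02899 = 5.874; τ_1 = 15.21/5.874 = 2.590 years.
Leg 2: speed unknown; τ_2 = 48.02/γ_2.
Leg 3: β = 0.533; γ = 1/√(1 − 0.533²) = 1/√0.7159 = 1.182; τ_3 = 17.09/1.182 = 14.46 years.
Total proper time: 2.590 + τ_2 + 14.46 = 53.42, so τ_2 = 53.42 − 17.05 = 36.37 years.
γ_2 = 48.02/36.37 = 1.320; β = √(1 − 1/γ²) = √0.4263.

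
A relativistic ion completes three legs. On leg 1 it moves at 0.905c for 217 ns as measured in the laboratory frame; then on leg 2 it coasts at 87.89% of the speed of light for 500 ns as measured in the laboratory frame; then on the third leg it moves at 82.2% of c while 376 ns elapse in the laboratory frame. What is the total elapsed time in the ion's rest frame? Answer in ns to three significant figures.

τ = 545 ns

Leg 1: γ = 1/√(1 − 0.905²) = 1/√0.1810 = 2.351; τ_1 = 217/2.351 = 92.31 ns.
Leg 2: β = 0.8789; γ = 1/√(1 − 0.8789²) = 1/√0.2275 = 2.096; τ_2 = 500/2.096 = 238.5 ns.
Leg 3: β = 0.822; γ = 1/√(1 − 0.822²) = 1/√0.3243 = 1.756; τ_3 = 376/1.756 = 214.1 ns.
Total: 92.31 + 238.5 + 214.1 ns.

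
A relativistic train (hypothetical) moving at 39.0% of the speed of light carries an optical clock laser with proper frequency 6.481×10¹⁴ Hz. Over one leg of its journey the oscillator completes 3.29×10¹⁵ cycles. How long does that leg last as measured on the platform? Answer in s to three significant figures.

β = 0.390; γ = 1/√(1 − 0.390²) = 1/√0.8479 = 1.086
Proper time for N cycles: τ = N/f = 3.29×10¹⁵/(6.481×10¹⁴) = 5.076×10⁰ s = 5.076 s.
Lab-frame duration Δt = γτ = 1.086 × 5.076 = 5.513 s.

Δt = 5.51 s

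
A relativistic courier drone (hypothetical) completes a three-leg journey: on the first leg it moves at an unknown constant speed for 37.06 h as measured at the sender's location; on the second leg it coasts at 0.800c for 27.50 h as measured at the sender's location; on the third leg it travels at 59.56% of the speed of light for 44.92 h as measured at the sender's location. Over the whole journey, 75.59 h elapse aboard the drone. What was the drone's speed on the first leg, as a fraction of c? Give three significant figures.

Leg 1: speed unknown; τ_1 = 37.06/γ_1.
Leg 2: γ = 1/√(1 − 0.800²) = 5/3 ≈ 1.667; τ_2 = 27.50/1.667 = 16.50 h.
Leg 3: β = 0.5956; γ = 1/√(1 − 0.5956²) = 1/√0.6453 = 1.245; τ_3 = 44.92/1.245 = 36.08 h.
Total proper time: τ_1 + 16.50 + 36.08 = 75.59, so τ_1 = 75.59 − 52.58 = 23.01 h.
γ_1 = 37.06/23.01 = 1.611; β = √(1 − 1/γ²) = √0.6146.

β = 0.784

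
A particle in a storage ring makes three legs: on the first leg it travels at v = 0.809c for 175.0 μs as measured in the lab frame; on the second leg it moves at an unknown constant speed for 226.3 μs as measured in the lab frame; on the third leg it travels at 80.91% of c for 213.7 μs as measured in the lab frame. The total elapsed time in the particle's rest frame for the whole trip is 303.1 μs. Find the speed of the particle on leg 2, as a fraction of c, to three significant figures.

β = 0.944

Leg 1: γ = 1/√(1 − 0.809²) = 1/√0.3455 = 1.701; τ_1 = 175.0/1.701 = 102.9 μs.
Leg 2: speed unknown; τ_2 = 226.3/γ_2.
Leg 3: β = 0.8091; γ = 1/√(1 − 0.8091²) = 1/√0.3454 = 1.702; τ_3 = 213.7/1.702 = 125.6 μs.
Total proper time: 102.9 + τ_2 + 125.6 = 303.1, so τ_2 = 303.1 − 228.5 = 74.65 μs.
γ_2 = 226.3/74.65 = 3.032; β = √(1 − 1/γ²) = √0.8912.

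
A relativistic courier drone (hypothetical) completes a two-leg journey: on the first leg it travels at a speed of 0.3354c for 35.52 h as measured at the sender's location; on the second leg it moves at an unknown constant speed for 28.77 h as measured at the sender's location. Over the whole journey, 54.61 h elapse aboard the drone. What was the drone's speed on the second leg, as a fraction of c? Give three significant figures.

β = 0.678

Leg 1: γ = 1/√(1 − 0.3354²) = 1/√0.8875 = 1.061; τ_1 = 35.52/1.061 = 33.46 h.
Leg 2: speed unknown; τ_2 = 28.77/γ_2.
Total proper time: 33.46 + τ_2 = 54.61, so τ_2 = 54.61 − 33.46 = 21.15 h.
γ_2 = 28.77/21.15 = 1.360; β = √(1 − 1/γ²) = √0.4597.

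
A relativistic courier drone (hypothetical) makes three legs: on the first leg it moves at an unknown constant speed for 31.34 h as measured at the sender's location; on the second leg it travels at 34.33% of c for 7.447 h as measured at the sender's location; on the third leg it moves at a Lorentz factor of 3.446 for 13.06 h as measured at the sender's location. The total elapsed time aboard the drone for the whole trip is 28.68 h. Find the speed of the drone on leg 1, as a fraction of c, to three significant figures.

β = 0.821

Leg 1: speed unknown; τ_1 = 31.34/γ_1.
Leg 2: β = 0.3433; γ = 1/√(1 − 0.3433²) = 1/√0.8821 = 1.065; τ_2 = 7.447/1.065 = 6.994 h.
Leg 3: γ = 3.446; τ_3 = 13.06/3.446 = 3.790 h.
Total proper time: τ_1 + 6.994 + 3.790 = 28.68, so τ_1 = 28.68 − 10.78 = 17.90 h.
γ_1 = 31.34/17.90 = 1.751; β = √(1 − 1/γ²) = √0.6739.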